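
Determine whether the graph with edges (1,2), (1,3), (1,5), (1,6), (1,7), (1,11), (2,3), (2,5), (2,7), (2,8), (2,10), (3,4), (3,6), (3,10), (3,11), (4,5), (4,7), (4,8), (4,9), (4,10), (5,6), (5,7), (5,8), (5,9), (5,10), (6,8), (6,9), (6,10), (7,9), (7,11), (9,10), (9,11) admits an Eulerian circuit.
Yes (the graph is connected and all 11 vertices have even degree)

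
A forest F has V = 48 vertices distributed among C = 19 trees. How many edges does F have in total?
29 (Each of the 19 component trees on V_i vertices has V_i - 1 edges; summing gives V - C = 48 - 19 = 29)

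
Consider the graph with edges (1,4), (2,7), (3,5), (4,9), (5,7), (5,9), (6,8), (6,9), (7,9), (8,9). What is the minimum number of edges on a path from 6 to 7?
2 (path: 6 -> 9 -> 7, 2 edges)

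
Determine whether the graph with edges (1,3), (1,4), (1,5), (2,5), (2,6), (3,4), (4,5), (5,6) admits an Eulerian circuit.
No (2 vertices have odd degree: {1, 4}; Eulerian circuit requires 0)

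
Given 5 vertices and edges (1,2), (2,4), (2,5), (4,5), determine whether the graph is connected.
No, it has 2 components: {1, 2, 4, 5}, {3}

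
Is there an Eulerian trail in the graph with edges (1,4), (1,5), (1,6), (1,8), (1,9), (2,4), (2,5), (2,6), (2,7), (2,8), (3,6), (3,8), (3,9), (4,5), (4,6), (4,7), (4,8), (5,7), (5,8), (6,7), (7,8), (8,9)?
No (8 vertices have odd degree: {1, 2, 3, 5, 6, 7, 8, 9}; Eulerian path requires 0 or 2)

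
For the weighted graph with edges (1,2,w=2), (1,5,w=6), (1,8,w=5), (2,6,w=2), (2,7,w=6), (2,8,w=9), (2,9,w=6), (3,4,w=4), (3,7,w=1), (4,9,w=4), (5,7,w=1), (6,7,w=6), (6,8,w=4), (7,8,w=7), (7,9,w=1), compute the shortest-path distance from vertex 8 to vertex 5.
8 (path: 8 -> 7 -> 5; weights 7 + 1 = 8)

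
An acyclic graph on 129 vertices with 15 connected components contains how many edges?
114 (Each of the 15 component trees on V_i vertices has V_i - 1 edges; summing gives V - C = 129 - 15 = 114)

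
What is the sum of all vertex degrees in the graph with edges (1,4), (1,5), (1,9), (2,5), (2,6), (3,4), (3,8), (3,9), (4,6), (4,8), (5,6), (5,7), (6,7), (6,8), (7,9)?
30 (handshake: sum of degrees = 2|E| = 2 x 15 = 30)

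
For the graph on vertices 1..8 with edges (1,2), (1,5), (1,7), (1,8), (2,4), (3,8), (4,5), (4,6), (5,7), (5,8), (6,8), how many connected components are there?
1 (components: {1, 2, 3, 4, 5, 6, 7, 8})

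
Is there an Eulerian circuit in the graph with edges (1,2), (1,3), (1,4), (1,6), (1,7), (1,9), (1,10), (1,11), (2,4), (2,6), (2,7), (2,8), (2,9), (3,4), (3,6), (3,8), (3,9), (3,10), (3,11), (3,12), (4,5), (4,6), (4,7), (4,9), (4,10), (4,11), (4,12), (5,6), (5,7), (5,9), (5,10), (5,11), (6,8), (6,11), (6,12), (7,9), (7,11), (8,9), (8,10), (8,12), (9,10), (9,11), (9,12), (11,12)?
Yes (the graph is connected and all 12 vertices have even degree)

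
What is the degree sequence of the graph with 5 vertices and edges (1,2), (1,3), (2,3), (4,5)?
[2, 2, 2, 1, 1] (degrees: deg(1)=2, deg(2)=2, deg(3)=2, deg(4)=1, deg(5)=1)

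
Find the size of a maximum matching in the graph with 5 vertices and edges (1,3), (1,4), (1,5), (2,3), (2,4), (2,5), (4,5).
2 (matching: (1,4), (2,5); upper bound floor(n/2) = floor(5/2) = 2)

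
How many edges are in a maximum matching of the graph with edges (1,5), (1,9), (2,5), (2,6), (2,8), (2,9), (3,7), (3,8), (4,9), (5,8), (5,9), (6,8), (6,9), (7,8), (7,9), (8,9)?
4 (matching: (1,5), (2,6), (4,9), (7,8); upper bound floor(n/2) = floor(9/2) = 4)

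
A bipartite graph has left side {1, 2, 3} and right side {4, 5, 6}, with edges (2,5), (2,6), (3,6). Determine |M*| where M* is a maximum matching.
2 (matching: (2,5), (3,6); upper bound min(|L|,|R|) = min(3,3) = 3)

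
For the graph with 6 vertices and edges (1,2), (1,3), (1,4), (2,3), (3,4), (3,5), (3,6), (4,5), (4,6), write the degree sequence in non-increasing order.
[5, 4, 3, 2, 2, 2] (degrees: deg(1)=3, deg(2)=2, deg(3)=5, deg(4)=4, deg(5)=2, deg(6)=2)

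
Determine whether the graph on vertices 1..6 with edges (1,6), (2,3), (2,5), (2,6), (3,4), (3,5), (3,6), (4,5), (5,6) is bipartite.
No (odd cycle of length 3: 5 -> 6 -> 3 -> 5)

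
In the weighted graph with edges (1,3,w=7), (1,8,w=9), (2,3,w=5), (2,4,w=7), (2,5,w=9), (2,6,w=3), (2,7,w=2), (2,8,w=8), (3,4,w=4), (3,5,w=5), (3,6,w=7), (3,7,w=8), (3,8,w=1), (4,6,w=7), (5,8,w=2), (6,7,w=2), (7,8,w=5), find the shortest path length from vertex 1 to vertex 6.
14 (path: 1 -> 3 -> 6; weights 7 + 7 = 14)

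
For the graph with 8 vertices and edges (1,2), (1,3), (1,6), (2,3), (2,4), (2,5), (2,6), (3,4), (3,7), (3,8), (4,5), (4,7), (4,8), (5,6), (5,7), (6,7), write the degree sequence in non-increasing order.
[5, 5, 5, 4, 4, 4, 3, 2] (degrees: deg(1)=3, deg(2)=5, deg(3)=5, deg(4)=5, deg(5)=4, deg(6)=4, deg(7)=4, deg(8)=2)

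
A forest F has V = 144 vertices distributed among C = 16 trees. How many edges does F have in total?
128 (Each of the 16 component trees on V_i vertices has V_i - 1 edges; summing gives V - C = 144 - 16 = 128)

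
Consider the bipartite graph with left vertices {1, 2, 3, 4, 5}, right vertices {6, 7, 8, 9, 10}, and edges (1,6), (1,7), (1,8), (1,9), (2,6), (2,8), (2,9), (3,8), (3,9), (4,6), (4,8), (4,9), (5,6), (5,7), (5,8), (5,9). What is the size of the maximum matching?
4 (matching: (1,9), (2,8), (4,6), (5,7); upper bound min(|L|,|R|) = min(5,5) = 5)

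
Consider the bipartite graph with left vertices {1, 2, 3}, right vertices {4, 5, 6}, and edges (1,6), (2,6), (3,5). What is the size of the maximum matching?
2 (matching: (1,6), (3,5); upper bound min(|L|,|R|) = min(3,3) = 3)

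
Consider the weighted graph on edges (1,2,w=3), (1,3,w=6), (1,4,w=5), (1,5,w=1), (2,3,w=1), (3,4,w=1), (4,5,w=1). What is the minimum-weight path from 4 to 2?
2 (path: 4 -> 3 -> 2; weights 1 + 1 = 2)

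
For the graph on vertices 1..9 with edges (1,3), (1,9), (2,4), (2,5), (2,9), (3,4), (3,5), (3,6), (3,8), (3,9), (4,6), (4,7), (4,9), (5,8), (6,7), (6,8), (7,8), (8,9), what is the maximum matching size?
4 (matching: (1,3), (4,9), (5,8), (6,7); upper bound floor(n/2) = floor(9/2) = 4)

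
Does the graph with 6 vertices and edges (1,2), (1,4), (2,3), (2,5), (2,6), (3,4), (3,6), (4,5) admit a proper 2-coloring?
No (odd cycle of length 5: 3 -> 4 -> 1 -> 2 -> 6 -> 3)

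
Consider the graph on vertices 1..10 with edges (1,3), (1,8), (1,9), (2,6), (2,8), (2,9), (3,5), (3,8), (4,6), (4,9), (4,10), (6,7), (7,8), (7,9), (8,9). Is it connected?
Yes (BFS from 1 visits [1, 3, 8, 9, 5, 2, 7, 4, 6, 10] — all 10 vertices reached)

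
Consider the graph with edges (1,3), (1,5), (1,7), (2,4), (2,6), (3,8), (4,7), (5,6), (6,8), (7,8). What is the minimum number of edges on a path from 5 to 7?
2 (path: 5 -> 1 -> 7, 2 edges)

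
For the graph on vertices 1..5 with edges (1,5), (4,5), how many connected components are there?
3 (components: {1, 4, 5}, {2}, {3})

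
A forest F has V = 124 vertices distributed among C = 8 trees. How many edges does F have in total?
116 (Each of the 8 component trees on V_i vertices has V_i - 1 edges; summing gives V - C = 124 - 8 = 116)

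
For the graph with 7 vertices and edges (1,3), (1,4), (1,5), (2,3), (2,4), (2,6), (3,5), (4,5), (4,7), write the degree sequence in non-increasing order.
[4, 3, 3, 3, 3, 1, 1] (degrees: deg(1)=3, deg(2)=3, deg(3)=3, deg(4)=4, deg(5)=3, deg(6)=1, deg(7)=1)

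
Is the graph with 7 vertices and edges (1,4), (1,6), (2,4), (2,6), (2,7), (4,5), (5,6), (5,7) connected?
No, it has 2 components: {1, 2, 4, 5, 6, 7}, {3}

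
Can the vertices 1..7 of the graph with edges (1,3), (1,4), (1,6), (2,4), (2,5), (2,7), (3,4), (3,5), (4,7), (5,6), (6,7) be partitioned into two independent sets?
No (odd cycle of length 3: 3 -> 1 -> 4 -> 3)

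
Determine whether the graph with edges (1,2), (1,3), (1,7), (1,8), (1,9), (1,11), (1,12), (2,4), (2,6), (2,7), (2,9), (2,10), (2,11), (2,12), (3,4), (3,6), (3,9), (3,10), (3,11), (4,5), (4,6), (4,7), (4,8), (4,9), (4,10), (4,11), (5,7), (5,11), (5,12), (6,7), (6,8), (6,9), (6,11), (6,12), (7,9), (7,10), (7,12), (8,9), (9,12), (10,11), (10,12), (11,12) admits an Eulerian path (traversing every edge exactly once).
Yes (the graph is connected and exactly 2 vertices have odd degree: {1, 4}; any Eulerian path must start and end at those)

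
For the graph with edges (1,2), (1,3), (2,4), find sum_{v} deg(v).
6 (handshake: sum of degrees = 2|E| = 2 x 3 = 6)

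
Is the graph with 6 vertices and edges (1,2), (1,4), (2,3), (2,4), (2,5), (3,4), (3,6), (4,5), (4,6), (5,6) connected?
Yes (BFS from 1 visits [1, 2, 4, 3, 5, 6] — all 6 vertices reached)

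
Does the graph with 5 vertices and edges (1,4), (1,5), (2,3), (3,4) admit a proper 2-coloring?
Yes. Partition: {1, 3}, {2, 4, 5}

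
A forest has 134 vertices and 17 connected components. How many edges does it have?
117 (Each of the 17 component trees on V_i vertices has V_i - 1 edges; summing gives V - C = 134 - 17 = 117)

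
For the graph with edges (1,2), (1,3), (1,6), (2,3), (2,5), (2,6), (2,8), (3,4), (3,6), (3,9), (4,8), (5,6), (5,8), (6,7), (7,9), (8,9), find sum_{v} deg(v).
32 (handshake: sum of degrees = 2|E| = 2 x 16 = 32)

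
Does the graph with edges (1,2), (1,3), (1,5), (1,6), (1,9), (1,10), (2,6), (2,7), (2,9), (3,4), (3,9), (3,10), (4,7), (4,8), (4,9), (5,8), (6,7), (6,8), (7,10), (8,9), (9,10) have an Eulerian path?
Yes — and in fact it has an Eulerian circuit (the graph is connected and all 10 vertices have even degree)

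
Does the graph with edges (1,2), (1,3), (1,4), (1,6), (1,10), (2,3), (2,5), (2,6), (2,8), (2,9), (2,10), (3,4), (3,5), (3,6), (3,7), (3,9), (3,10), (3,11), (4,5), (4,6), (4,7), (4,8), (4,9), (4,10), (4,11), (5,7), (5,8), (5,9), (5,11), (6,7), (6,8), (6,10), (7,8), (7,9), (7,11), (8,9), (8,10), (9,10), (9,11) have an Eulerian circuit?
No (10 vertices have odd degree: {1, 2, 3, 4, 5, 6, 7, 8, 10, 11}; Eulerian circuit requires 0)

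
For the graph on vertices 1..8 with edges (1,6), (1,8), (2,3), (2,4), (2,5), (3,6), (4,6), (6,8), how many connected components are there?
2 (components: {1, 2, 3, 4, 5, 6, 8}, {7})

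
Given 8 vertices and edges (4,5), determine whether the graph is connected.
No, it has 7 components: {1}, {2}, {3}, {4, 5}, {6}, {7}, {8}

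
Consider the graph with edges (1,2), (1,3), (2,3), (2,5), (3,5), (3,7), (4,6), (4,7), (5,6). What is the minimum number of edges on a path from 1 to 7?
2 (path: 1 -> 3 -> 7, 2 edges)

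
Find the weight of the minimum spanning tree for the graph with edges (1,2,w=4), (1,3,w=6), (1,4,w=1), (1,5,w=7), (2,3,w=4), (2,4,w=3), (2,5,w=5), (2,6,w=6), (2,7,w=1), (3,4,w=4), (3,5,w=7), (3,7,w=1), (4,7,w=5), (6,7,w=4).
15 (MST edges: (1,4,w=1), (2,4,w=3), (2,5,w=5), (2,7,w=1), (3,7,w=1), (6,7,w=4); sum of weights 1 + 3 + 5 + 1 + 1 + 4 = 15)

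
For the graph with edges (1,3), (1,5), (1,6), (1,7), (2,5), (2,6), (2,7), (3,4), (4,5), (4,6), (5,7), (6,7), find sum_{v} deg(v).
24 (handshake: sum of degrees = 2|E| = 2 x 12 = 24)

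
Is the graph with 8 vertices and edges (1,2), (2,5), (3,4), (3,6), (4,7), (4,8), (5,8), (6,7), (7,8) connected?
Yes (BFS from 1 visits [1, 2, 5, 8, 4, 7, 3, 6] — all 8 vertices reached)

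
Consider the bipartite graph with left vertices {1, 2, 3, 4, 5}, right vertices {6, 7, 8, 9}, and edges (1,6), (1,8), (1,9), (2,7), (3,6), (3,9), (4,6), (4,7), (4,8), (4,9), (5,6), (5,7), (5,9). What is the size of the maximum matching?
4 (matching: (1,9), (2,7), (3,6), (4,8); upper bound min(|L|,|R|) = min(5,4) = 4)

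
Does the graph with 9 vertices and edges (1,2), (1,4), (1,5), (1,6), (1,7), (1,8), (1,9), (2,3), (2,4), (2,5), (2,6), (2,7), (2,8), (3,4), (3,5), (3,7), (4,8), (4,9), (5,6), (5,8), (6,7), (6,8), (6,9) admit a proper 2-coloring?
No (odd cycle of length 3: 2 -> 1 -> 6 -> 2)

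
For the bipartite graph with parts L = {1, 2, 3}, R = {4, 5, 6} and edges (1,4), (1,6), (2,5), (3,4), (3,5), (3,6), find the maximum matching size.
3 (matching: (1,6), (2,5), (3,4); upper bound min(|L|,|R|) = min(3,3) = 3)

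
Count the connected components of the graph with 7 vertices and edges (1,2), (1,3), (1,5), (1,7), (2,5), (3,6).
2 (components: {1, 2, 3, 5, 6, 7}, {4})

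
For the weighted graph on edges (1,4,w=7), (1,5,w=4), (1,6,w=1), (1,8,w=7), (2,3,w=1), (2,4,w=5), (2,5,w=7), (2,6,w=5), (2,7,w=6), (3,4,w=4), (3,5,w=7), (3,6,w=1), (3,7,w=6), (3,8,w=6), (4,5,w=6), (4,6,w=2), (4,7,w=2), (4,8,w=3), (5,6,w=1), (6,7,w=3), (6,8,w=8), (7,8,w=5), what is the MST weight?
11 (MST edges: (1,6,w=1), (2,3,w=1), (3,6,w=1), (4,6,w=2), (4,7,w=2), (4,8,w=3), (5,6,w=1); sum of weights 1 + 1 + 1 + 2 + 2 + 3 + 1 = 11)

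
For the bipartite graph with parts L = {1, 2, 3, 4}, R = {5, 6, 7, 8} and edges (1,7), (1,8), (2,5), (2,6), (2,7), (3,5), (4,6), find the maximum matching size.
4 (matching: (1,8), (2,7), (3,5), (4,6); upper bound min(|L|,|R|) = min(4,4) = 4)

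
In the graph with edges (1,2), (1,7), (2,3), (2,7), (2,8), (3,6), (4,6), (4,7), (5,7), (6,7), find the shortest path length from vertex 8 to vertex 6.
3 (path: 8 -> 2 -> 7 -> 6, 3 edges)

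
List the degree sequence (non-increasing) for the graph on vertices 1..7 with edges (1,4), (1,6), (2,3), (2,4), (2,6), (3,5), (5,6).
[3, 3, 2, 2, 2, 2, 0] (degrees: deg(1)=2, deg(2)=3, deg(3)=2, deg(4)=2, deg(5)=2, deg(6)=3, deg(7)=0)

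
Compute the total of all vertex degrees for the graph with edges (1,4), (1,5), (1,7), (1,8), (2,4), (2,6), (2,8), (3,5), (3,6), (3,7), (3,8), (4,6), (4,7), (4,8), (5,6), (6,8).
32 (handshake: sum of degrees = 2|E| = 2 x 16 = 32)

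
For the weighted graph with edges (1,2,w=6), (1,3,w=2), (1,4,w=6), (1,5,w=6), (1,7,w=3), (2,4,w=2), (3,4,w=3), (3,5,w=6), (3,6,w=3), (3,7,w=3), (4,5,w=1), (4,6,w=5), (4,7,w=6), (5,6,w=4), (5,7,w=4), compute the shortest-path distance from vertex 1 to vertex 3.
2 (path: 1 -> 3; weights 2 = 2)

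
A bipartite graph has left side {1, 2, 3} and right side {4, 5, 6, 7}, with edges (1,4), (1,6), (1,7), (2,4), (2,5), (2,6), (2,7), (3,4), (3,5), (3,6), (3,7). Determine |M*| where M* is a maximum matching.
3 (matching: (1,7), (2,6), (3,5); upper bound min(|L|,|R|) = min(3,4) = 3)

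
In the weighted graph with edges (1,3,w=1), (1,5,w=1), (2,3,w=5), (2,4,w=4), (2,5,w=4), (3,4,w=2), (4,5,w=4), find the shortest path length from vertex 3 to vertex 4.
2 (path: 3 -> 4; weights 2 = 2)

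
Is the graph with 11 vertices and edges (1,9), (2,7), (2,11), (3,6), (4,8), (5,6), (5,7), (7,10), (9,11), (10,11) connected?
No, it has 2 components: {1, 2, 3, 5, 6, 7, 9, 10, 11}, {4, 8}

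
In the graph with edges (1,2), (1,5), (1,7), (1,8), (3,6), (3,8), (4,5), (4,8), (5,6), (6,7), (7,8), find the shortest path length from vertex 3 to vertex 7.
2 (path: 3 -> 6 -> 7, 2 edges)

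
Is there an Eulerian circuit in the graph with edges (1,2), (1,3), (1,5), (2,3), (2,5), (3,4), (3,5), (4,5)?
No (2 vertices have odd degree: {1, 2}; Eulerian circuit requires 0)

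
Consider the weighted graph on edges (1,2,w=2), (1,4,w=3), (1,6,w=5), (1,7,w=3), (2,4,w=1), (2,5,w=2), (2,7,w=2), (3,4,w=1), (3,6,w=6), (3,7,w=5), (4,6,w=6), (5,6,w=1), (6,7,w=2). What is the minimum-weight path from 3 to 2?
2 (path: 3 -> 4 -> 2; weights 1 + 1 = 2)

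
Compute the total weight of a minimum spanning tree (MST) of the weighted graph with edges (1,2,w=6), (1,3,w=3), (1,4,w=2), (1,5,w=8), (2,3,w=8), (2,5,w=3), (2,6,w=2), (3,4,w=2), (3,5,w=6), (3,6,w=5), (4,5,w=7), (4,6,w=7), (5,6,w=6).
14 (MST edges: (1,4,w=2), (2,5,w=3), (2,6,w=2), (3,4,w=2), (3,6,w=5); sum of weights 2 + 3 + 2 + 2 + 5 = 14)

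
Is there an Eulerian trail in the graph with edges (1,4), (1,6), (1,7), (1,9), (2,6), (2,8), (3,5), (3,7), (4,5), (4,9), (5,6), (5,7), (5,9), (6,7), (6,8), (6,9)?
Yes (the graph is connected and exactly 2 vertices have odd degree: {4, 5}; any Eulerian path must start and end at those)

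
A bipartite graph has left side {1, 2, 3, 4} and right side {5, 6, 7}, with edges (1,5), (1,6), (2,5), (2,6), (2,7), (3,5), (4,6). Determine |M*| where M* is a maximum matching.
3 (matching: (1,6), (2,7), (3,5); upper bound min(|L|,|R|) = min(4,3) = 3)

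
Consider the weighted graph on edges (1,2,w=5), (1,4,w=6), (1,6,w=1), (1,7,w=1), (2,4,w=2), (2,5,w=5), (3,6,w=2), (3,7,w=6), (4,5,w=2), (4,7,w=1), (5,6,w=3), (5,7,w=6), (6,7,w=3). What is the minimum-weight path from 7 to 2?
3 (path: 7 -> 4 -> 2; weights 1 + 2 = 3)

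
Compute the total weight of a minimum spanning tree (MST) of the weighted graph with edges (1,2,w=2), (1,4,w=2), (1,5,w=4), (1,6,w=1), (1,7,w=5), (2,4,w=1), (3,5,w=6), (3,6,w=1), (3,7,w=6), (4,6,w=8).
14 (MST edges: (1,4,w=2), (1,5,w=4), (1,6,w=1), (1,7,w=5), (2,4,w=1), (3,6,w=1); sum of weights 2 + 4 + 1 + 5 + 1 + 1 = 14)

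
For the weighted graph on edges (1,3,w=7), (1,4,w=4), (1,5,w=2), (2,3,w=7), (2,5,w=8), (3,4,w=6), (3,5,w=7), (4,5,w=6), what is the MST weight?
19 (MST edges: (1,4,w=4), (1,5,w=2), (2,3,w=7), (3,4,w=6); sum of weights 4 + 2 + 7 + 6 = 19)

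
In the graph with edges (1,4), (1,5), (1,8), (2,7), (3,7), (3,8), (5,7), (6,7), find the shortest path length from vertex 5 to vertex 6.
2 (path: 5 -> 7 -> 6, 2 edges)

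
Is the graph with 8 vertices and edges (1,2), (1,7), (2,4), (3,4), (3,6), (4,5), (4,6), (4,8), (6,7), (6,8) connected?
Yes (BFS from 1 visits [1, 2, 7, 4, 6, 3, 5, 8] — all 8 vertices reached)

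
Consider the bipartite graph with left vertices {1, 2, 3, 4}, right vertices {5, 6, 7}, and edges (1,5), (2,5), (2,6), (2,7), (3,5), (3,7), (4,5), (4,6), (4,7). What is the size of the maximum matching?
3 (matching: (1,5), (2,7), (4,6); upper bound min(|L|,|R|) = min(4,3) = 3)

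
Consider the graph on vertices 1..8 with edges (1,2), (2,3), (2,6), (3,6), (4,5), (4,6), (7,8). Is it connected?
No, it has 2 components: {1, 2, 3, 4, 5, 6}, {7, 8}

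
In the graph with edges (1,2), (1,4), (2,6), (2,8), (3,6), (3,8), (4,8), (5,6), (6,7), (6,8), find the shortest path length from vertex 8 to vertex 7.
2 (path: 8 -> 6 -> 7, 2 edges)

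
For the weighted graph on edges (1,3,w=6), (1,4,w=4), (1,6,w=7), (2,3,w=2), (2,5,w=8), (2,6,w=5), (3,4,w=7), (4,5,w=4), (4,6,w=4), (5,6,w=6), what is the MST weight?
19 (MST edges: (1,4,w=4), (2,3,w=2), (2,6,w=5), (4,5,w=4), (4,6,w=4); sum of weights 4 + 2 + 5 + 4 + 4 = 19)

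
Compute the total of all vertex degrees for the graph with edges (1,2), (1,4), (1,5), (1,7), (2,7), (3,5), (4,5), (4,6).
16 (handshake: sum of degrees = 2|E| = 2 x 8 = 16)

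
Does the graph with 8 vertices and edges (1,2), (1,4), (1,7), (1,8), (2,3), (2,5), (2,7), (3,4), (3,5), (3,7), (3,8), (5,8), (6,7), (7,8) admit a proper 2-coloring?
No (odd cycle of length 3: 7 -> 1 -> 2 -> 7)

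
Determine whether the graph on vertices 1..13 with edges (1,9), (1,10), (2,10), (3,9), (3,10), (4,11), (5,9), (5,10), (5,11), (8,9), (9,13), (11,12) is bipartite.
Yes. Partition: {1, 2, 3, 4, 5, 6, 7, 8, 12, 13}, {9, 10, 11}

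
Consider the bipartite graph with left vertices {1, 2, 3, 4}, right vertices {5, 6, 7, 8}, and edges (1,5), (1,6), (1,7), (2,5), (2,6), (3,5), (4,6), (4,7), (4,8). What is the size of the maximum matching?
4 (matching: (1,7), (2,6), (3,5), (4,8); upper bound min(|L|,|R|) = min(4,4) = 4)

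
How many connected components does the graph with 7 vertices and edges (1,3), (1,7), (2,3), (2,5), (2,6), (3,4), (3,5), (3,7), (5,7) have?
1 (components: {1, 2, 3, 4, 5, 6, 7})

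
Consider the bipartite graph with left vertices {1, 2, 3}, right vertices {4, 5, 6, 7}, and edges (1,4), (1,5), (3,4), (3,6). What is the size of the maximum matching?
2 (matching: (1,5), (3,6); upper bound min(|L|,|R|) = min(3,4) = 3)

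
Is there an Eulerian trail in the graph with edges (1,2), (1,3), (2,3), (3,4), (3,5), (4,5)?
Yes — and in fact it has an Eulerian circuit (the graph is connected and all 5 vertices have even degree)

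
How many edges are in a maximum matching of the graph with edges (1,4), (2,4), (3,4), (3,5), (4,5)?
2 (matching: (2,4), (3,5); upper bound floor(n/2) = floor(5/2) = 2)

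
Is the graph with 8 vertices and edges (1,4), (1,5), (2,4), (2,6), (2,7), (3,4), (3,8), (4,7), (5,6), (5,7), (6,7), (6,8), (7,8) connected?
Yes (BFS from 1 visits [1, 4, 5, 2, 3, 7, 6, 8] — all 8 vertices reached)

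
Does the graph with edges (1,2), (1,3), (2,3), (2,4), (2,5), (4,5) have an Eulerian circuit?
Yes (the graph is connected and all 5 vertices have even degree)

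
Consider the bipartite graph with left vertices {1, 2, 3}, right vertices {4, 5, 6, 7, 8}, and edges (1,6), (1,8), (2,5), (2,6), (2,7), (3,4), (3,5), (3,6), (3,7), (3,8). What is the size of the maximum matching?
3 (matching: (1,8), (2,7), (3,6); upper bound min(|L|,|R|) = min(3,5) = 3)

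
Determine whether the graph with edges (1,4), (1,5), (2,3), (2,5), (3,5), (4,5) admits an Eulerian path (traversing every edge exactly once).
Yes — and in fact it has an Eulerian circuit (the graph is connected and all 5 vertices have even degree)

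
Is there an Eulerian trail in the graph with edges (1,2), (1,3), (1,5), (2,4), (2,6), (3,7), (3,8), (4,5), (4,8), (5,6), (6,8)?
No (8 vertices have odd degree: {1, 2, 3, 4, 5, 6, 7, 8}; Eulerian path requires 0 or 2)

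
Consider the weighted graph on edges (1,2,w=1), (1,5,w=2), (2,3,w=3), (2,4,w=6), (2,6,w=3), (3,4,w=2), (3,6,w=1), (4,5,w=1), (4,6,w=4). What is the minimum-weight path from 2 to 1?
1 (path: 2 -> 1; weights 1 = 1)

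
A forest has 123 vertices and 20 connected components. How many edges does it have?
103 (Each of the 20 component trees on V_i vertices has V_i - 1 edges; summing gives V - C = 123 - 20 = 103)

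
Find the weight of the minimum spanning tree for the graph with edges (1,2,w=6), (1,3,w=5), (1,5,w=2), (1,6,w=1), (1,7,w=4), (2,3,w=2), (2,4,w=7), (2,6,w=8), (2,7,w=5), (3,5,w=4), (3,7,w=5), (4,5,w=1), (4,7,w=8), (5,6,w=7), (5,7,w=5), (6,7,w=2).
12 (MST edges: (1,5,w=2), (1,6,w=1), (2,3,w=2), (3,5,w=4), (4,5,w=1), (6,7,w=2); sum of weights 2 + 1 + 2 + 4 + 1 + 2 = 12)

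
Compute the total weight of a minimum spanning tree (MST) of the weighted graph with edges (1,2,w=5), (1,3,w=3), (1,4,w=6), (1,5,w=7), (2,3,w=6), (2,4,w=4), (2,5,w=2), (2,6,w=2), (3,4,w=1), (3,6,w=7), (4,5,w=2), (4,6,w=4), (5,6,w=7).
10 (MST edges: (1,3,w=3), (2,5,w=2), (2,6,w=2), (3,4,w=1), (4,5,w=2); sum of weights 3 + 2 + 2 + 1 + 2 = 10)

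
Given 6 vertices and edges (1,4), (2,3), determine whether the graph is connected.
No, it has 4 components: {1, 4}, {2, 3}, {5}, {6}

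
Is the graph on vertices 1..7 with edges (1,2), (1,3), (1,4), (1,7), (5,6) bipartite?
Yes. Partition: {1, 5}, {2, 3, 4, 6, 7}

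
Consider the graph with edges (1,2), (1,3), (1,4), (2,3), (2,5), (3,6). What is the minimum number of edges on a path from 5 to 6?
3 (path: 5 -> 2 -> 3 -> 6, 3 edges)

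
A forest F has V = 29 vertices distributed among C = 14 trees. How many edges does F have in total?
15 (Each of the 14 component trees on V_i vertices has V_i - 1 edges; summing gives V - C = 29 - 14 = 15)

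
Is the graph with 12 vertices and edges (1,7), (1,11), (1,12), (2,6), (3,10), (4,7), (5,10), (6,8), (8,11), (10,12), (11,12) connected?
No, it has 2 components: {1, 2, 3, 4, 5, 6, 7, 8, 10, 11, 12}, {9}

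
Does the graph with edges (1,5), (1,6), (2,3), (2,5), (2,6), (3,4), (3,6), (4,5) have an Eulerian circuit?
No (4 vertices have odd degree: {2, 3, 5, 6}; Eulerian circuit requires 0)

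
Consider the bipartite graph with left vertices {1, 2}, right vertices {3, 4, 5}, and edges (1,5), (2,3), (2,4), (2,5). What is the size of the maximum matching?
2 (matching: (1,5), (2,4); upper bound min(|L|,|R|) = min(2,3) = 2)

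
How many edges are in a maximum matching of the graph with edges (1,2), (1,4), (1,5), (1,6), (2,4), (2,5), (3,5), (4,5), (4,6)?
3 (matching: (1,6), (2,4), (3,5); upper bound floor(n/2) = floor(6/2) = 3)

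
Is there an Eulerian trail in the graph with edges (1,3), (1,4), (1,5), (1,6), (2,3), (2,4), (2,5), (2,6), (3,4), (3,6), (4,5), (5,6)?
Yes — and in fact it has an Eulerian circuit (the graph is connected and all 6 vertices have even degree)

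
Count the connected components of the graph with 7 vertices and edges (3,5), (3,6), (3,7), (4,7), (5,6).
3 (components: {1}, {2}, {3, 4, 5, 6, 7})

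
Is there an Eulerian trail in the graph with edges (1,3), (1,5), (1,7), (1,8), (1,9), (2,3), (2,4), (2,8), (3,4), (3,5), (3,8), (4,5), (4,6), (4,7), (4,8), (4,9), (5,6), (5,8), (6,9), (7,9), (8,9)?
No (8 vertices have odd degree: {1, 2, 3, 4, 5, 6, 7, 9}; Eulerian path requires 0 or 2)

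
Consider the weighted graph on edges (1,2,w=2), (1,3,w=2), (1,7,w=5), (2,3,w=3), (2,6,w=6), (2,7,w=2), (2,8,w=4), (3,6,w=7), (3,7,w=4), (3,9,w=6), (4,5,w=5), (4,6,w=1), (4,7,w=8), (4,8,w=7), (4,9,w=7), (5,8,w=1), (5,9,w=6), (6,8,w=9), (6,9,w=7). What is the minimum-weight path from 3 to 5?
8 (path: 3 -> 2 -> 8 -> 5; weights 3 + 4 + 1 = 8)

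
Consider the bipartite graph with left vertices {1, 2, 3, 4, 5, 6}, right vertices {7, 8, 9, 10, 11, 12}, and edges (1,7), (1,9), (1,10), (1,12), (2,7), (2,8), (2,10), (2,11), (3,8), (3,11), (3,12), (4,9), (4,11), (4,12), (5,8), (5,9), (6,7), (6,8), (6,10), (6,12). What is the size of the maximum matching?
6 (matching: (1,12), (2,7), (3,8), (4,11), (5,9), (6,10); upper bound min(|L|,|R|) = min(6,6) = 6)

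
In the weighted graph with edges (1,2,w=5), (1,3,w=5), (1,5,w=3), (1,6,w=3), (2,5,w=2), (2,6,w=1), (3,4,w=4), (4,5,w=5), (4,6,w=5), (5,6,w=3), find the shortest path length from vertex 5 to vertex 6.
3 (path: 5 -> 6; weights 3 = 3)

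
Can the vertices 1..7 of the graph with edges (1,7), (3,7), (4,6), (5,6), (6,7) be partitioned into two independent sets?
Yes. Partition: {1, 2, 3, 6}, {4, 5, 7}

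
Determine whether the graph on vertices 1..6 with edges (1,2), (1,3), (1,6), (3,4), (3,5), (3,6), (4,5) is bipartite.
No (odd cycle of length 3: 3 -> 1 -> 6 -> 3)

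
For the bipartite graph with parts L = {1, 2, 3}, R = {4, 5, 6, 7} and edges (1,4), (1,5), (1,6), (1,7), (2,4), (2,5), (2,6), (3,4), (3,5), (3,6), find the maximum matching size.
3 (matching: (1,7), (2,6), (3,5); upper bound min(|L|,|R|) = min(3,4) = 3)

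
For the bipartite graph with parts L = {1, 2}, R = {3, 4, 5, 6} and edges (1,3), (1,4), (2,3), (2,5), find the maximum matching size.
2 (matching: (1,4), (2,5); upper bound min(|L|,|R|) = min(2,4) = 2)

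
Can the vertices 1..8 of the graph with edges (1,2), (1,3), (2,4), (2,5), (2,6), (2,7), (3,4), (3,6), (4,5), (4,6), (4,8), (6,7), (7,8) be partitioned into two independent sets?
No (odd cycle of length 3: 6 -> 2 -> 7 -> 6)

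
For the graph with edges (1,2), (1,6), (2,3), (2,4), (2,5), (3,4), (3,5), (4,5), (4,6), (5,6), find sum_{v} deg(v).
20 (handshake: sum of degrees = 2|E| = 2 x 10 = 20)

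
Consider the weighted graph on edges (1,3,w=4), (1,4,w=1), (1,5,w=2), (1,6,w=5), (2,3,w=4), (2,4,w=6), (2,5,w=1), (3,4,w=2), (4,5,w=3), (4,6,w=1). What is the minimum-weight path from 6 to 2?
5 (path: 6 -> 4 -> 5 -> 2; weights 1 + 3 + 1 = 5)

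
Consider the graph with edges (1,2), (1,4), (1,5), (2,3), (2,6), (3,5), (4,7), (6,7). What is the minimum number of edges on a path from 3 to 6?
2 (path: 3 -> 2 -> 6, 2 edges)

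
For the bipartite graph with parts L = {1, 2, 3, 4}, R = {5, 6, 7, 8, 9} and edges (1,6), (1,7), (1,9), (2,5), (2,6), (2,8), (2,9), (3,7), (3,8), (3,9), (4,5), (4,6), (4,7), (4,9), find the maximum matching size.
4 (matching: (1,9), (2,8), (3,7), (4,6); upper bound min(|L|,|R|) = min(4,5) = 4)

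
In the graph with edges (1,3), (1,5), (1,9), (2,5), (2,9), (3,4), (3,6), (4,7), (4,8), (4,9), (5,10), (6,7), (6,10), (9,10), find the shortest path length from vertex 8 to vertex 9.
2 (path: 8 -> 4 -> 9, 2 edges)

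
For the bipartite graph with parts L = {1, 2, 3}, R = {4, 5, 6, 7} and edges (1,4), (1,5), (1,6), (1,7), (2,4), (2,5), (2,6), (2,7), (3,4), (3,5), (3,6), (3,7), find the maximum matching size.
3 (matching: (1,7), (2,6), (3,5); upper bound min(|L|,|R|) = min(3,4) = 3)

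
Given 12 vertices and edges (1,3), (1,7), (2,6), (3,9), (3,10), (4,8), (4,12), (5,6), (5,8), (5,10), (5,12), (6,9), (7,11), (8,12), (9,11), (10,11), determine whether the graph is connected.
Yes (BFS from 1 visits [1, 3, 7, 9, 10, 11, 6, 5, 2, 8, 12, 4] — all 12 vertices reached)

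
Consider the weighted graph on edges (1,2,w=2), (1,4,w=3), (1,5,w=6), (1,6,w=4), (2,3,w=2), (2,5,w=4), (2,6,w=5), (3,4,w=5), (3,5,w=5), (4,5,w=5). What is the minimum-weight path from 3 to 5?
5 (path: 3 -> 5; weights 5 = 5)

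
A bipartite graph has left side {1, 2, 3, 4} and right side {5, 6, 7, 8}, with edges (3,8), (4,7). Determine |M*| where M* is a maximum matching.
2 (matching: (3,8), (4,7); upper bound min(|L|,|R|) = min(4,4) = 4)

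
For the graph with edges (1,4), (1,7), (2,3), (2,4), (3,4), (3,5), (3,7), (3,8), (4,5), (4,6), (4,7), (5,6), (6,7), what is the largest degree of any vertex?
6 (attained at vertex 4)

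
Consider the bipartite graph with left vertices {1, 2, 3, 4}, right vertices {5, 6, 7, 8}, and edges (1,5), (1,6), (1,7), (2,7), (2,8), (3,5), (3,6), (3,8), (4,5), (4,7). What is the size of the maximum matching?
4 (matching: (1,7), (2,8), (3,6), (4,5); upper bound min(|L|,|R|) = min(4,4) = 4)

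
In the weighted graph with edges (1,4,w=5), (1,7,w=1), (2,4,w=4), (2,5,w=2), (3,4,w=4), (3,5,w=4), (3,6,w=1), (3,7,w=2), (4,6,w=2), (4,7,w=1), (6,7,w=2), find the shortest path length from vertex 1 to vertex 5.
7 (path: 1 -> 7 -> 3 -> 5; weights 1 + 2 + 4 = 7)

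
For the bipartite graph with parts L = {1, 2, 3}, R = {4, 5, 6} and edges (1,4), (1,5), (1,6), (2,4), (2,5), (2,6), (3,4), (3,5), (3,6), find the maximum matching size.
3 (matching: (1,6), (2,5), (3,4); upper bound min(|L|,|R|) = min(3,3) = 3)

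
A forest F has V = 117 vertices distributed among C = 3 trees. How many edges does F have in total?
114 (Each of the 3 component trees on V_i vertices has V_i - 1 edges; summing gives V - C = 117 - 3 = 114)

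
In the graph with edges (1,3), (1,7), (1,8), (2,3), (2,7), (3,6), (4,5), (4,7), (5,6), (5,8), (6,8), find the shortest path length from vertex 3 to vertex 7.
2 (path: 3 -> 2 -> 7, 2 edges)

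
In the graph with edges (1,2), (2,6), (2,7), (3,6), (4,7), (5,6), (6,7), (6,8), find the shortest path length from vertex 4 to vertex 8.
3 (path: 4 -> 7 -> 6 -> 8, 3 edges)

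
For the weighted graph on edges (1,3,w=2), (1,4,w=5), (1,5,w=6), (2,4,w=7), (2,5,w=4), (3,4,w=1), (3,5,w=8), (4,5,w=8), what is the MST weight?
13 (MST edges: (1,3,w=2), (1,5,w=6), (2,5,w=4), (3,4,w=1); sum of weights 2 + 6 + 4 + 1 = 13)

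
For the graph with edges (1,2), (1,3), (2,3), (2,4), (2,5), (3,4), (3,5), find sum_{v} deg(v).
14 (handshake: sum of degrees = 2|E| = 2 x 7 = 14)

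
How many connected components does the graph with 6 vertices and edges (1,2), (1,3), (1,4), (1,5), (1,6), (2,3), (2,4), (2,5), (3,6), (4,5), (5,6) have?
1 (components: {1, 2, 3, 4, 5, 6})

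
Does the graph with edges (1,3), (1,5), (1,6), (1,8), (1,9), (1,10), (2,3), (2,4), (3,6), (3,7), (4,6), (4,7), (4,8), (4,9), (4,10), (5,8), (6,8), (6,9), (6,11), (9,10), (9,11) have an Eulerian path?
Yes (the graph is connected and exactly 2 vertices have odd degree: {9, 10}; any Eulerian path must start and end at those)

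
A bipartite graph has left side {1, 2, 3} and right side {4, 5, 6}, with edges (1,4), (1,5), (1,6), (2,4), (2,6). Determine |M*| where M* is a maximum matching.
2 (matching: (1,5), (2,6); upper bound min(|L|,|R|) = min(3,3) = 3)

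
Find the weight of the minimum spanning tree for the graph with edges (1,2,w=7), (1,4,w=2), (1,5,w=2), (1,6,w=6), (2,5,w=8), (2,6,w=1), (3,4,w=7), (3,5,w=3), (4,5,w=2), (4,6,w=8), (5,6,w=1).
9 (MST edges: (1,4,w=2), (1,5,w=2), (2,6,w=1), (3,5,w=3), (5,6,w=1); sum of weights 2 + 2 + 1 + 3 + 1 = 9)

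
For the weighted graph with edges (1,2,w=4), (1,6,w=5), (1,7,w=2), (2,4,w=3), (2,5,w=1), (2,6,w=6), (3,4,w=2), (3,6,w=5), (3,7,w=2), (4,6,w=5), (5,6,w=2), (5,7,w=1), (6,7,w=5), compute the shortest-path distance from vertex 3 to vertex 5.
3 (path: 3 -> 7 -> 5; weights 2 + 1 = 3)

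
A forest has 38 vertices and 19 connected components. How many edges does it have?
19 (Each of the 19 component trees on V_i vertices has V_i - 1 edges; summing gives V - C = 38 - 19 = 19)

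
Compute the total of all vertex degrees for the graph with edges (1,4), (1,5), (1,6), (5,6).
8 (handshake: sum of degrees = 2|E| = 2 x 4 = 8)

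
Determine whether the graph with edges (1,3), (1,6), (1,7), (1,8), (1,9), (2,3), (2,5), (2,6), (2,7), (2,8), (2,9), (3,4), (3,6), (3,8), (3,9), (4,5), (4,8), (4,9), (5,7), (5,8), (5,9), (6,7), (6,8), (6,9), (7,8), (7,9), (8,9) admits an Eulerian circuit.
No (2 vertices have odd degree: {1, 5}; Eulerian circuit requires 0)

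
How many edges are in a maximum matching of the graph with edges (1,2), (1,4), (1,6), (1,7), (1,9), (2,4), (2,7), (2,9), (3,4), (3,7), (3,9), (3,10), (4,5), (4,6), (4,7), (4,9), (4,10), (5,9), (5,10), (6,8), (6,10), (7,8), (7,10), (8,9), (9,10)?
5 (matching: (1,2), (3,10), (4,7), (5,9), (6,8); upper bound floor(n/2) = floor(10/2) = 5)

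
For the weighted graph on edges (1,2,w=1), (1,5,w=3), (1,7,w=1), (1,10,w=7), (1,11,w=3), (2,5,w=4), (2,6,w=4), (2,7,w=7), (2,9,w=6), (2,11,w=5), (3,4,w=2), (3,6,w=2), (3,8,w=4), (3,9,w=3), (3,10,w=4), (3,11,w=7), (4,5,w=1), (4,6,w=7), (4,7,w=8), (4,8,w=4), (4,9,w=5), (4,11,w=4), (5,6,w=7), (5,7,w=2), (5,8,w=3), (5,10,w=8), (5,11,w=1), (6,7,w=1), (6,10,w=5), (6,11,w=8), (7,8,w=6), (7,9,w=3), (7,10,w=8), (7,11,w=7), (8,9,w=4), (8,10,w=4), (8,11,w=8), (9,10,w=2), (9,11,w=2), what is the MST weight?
16 (MST edges: (1,2,w=1), (1,7,w=1), (3,4,w=2), (3,6,w=2), (4,5,w=1), (5,8,w=3), (5,11,w=1), (6,7,w=1), (9,10,w=2), (9,11,w=2); sum of weights 1 + 1 + 2 + 2 + 1 + 3 + 1 + 1 + 2 + 2 = 16)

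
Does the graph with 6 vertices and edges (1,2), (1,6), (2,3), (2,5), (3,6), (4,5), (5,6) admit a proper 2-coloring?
Yes. Partition: {1, 3, 5}, {2, 4, 6}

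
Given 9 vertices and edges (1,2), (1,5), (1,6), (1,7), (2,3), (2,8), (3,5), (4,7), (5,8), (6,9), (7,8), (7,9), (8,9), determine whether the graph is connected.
Yes (BFS from 1 visits [1, 2, 5, 6, 7, 3, 8, 9, 4] — all 9 vertices reached)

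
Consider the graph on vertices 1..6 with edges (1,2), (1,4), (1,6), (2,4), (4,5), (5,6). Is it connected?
No, it has 2 components: {1, 2, 4, 5, 6}, {3}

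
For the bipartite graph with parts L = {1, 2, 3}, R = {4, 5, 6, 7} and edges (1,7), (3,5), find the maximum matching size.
2 (matching: (1,7), (3,5); upper bound min(|L|,|R|) = min(3,4) = 3)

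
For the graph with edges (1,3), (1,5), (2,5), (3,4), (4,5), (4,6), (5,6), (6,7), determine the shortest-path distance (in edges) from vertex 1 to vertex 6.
2 (path: 1 -> 5 -> 6, 2 edges)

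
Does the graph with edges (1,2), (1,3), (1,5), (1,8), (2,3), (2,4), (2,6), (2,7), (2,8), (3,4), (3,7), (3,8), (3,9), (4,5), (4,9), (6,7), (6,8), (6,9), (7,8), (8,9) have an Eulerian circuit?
Yes (the graph is connected and all 9 vertices have even degree)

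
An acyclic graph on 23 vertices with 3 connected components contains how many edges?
20 (Each of the 3 component trees on V_i vertices has V_i - 1 edges; summing gives V - C = 23 - 3 = 20)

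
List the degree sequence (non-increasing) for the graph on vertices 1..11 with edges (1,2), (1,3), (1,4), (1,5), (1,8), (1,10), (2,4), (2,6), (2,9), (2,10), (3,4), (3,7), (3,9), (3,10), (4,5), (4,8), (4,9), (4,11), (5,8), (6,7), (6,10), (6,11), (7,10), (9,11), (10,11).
[7, 6, 6, 5, 5, 4, 4, 4, 3, 3, 3] (degrees: deg(1)=6, deg(2)=5, deg(3)=5, deg(4)=7, deg(5)=3, deg(6)=4, deg(7)=3, deg(8)=3, deg(9)=4, deg(10)=6, deg(11)=4)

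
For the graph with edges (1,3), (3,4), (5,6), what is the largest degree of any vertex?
2 (attained at vertex 3)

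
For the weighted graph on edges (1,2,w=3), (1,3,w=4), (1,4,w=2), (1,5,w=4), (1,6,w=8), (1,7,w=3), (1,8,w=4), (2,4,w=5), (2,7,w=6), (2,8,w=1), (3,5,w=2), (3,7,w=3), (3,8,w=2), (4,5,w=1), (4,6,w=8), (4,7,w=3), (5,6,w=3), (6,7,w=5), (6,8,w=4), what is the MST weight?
14 (MST edges: (1,4,w=2), (1,7,w=3), (2,8,w=1), (3,5,w=2), (3,8,w=2), (4,5,w=1), (5,6,w=3); sum of weights 2 + 3 + 1 + 2 + 2 + 1 + 3 = 14)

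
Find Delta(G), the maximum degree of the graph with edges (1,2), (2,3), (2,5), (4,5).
3 (attained at vertex 2)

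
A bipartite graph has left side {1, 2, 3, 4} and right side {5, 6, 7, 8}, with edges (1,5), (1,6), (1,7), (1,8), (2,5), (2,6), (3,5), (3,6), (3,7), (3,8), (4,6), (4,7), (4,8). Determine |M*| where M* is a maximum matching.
4 (matching: (1,8), (2,6), (3,5), (4,7); upper bound min(|L|,|R|) = min(4,4) = 4)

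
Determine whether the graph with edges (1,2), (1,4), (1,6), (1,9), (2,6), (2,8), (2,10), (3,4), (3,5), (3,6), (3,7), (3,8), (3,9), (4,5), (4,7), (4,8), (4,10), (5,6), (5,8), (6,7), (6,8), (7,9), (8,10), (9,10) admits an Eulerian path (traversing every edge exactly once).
Yes — and in fact it has an Eulerian circuit (the graph is connected and all 10 vertices have even degree)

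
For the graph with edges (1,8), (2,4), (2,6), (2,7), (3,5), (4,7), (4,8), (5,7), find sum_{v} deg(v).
16 (handshake: sum of degrees = 2|E| = 2 x 8 = 16)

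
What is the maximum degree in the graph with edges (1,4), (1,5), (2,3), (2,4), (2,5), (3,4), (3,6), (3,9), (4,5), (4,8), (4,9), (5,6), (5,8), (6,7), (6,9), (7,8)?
6 (attained at vertex 4)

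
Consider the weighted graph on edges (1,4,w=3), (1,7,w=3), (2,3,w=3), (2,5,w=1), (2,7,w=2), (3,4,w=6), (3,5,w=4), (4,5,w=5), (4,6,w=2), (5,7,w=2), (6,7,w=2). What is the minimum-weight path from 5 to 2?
1 (path: 5 -> 2; weights 1 = 1)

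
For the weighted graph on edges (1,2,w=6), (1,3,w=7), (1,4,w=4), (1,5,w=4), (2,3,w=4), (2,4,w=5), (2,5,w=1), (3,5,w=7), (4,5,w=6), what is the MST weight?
13 (MST edges: (1,4,w=4), (1,5,w=4), (2,3,w=4), (2,5,w=1); sum of weights 4 + 4 + 4 + 1 = 13)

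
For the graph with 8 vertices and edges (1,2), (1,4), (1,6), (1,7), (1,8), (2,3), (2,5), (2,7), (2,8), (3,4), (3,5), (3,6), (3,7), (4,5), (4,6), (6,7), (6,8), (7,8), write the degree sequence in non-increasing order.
[5, 5, 5, 5, 5, 4, 4, 3] (degrees: deg(1)=5, deg(2)=5, deg(3)=5, deg(4)=4, deg(5)=3, deg(6)=5, deg(7)=5, deg(8)=4)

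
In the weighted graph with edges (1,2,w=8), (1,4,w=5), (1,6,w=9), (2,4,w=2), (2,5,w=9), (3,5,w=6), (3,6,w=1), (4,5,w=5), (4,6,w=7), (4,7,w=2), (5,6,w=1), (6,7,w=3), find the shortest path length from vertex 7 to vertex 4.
2 (path: 7 -> 4; weights 2 = 2)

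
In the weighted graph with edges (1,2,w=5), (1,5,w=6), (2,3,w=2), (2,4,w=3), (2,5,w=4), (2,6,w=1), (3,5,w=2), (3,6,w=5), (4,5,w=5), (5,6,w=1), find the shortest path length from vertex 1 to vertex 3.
7 (path: 1 -> 2 -> 3; weights 5 + 2 = 7)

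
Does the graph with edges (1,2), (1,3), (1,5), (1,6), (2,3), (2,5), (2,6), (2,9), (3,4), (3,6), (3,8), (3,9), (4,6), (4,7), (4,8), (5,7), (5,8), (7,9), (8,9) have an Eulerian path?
Yes (the graph is connected and exactly 2 vertices have odd degree: {2, 7}; any Eulerian path must start and end at those)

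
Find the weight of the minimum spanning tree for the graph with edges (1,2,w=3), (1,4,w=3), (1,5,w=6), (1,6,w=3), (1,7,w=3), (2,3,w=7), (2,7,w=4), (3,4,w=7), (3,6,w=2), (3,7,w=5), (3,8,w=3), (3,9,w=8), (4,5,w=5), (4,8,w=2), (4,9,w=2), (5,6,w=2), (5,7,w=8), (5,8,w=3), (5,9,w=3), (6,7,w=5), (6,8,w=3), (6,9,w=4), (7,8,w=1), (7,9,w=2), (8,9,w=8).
18 (MST edges: (1,2,w=3), (1,4,w=3), (1,6,w=3), (3,6,w=2), (4,8,w=2), (4,9,w=2), (5,6,w=2), (7,8,w=1); sum of weights 3 + 3 + 3 + 2 + 2 + 2 + 2 + 1 = 18)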